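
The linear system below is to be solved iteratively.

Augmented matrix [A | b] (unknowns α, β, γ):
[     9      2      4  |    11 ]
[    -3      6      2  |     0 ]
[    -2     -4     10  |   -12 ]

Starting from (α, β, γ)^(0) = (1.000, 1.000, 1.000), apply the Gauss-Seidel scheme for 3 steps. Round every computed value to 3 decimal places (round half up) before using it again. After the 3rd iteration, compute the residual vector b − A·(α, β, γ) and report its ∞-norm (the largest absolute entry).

Iteration 1:
  α = (11 - (2)·1.000 - (4)·1.000) / (9) = 0.556
  β = (0 - (-3)·0.556 - (2)·1.000) / (6) = -0.055
  γ = (-12 - (-2)·0.556 - (-4)·-0.055) / (10) = -1.111
Iteration 2:
  α = (11 - (2)·-0.055 - (4)·-1.111) / (9) = 1.728
  β = (0 - (-3)·1.728 - (2)·-1.111) / (6) = 1.234
  γ = (-12 - (-2)·1.728 - (-4)·1.234) / (10) = -0.361
Iteration 3:
  α = (11 - (2)·1.234 - (4)·-0.361) / (9) = 1.108
  β = (0 - (-3)·1.108 - (2)·-0.361) / (6) = 0.674
  γ = (-12 - (-2)·1.108 - (-4)·0.674) / (10) = -0.709
Residual b − A·x = (2.516, 0.698, 0.002); ∞-norm = 2.516

2.516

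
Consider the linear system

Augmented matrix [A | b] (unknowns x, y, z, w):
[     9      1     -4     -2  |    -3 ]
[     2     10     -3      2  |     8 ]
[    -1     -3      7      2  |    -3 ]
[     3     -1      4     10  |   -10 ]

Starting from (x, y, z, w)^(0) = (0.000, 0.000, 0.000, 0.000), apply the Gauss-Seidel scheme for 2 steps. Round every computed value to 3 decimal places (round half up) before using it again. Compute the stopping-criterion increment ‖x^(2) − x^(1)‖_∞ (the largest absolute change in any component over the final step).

0.315

Iteration 1:
  x = (-3 - (1)·0.000 - (-4)·0.000 - (-2)·0.000) / (9) = -0.333
  y = (8 - (2)·-0.333 - (-3)·0.000 - (2)·0.000) / (10) = 0.867
  z = (-3 - (-1)·-0.333 - (-3)·0.867 - (2)·0.000) / (7) = -0.105
  w = (-10 - (3)·-0.333 - (-1)·0.867 - (4)·-0.105) / (10) = -0.771
Iteration 2:
  x = (-3 - (1)·0.867 - (-4)·-0.105 - (-2)·-0.771) / (9) = -0.648
  y = (8 - (2)·-0.648 - (-3)·-0.105 - (2)·-0.771) / (10) = 1.052
  z = (-3 - (-1)·-0.648 - (-3)·1.052 - (2)·-0.771) / (7) = 0.150
  w = (-10 - (3)·-0.648 - (-1)·1.052 - (4)·0.150) / (10) = -0.760
Change: (-0.315, 0.185, 0.255, 0.011) → max |·| = 0.315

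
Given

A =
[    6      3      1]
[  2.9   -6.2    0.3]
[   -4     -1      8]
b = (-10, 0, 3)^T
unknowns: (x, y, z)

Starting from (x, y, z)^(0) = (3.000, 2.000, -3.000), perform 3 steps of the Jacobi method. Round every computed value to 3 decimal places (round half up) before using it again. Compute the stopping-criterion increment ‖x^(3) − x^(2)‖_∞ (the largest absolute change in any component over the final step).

Iteration 1:
  x = (-10 - (3)·2.000 - (1)·-3.000) / (6) = -2.167
  y = (0 - (2.9)·3.000 - (0.3)·-3.000) / (-6.2) = 1.258
  z = (3 - (-4)·3.000 - (-1)·2.000) / (8) = 2.125
Iteration 2:
  x = (-10 - (3)·1.258 - (1)·2.125) / (6) = -2.650
  y = (0 - (2.9)·-2.167 - (0.3)·2.125) / (-6.2) = -0.911
  z = (3 - (-4)·-2.167 - (-1)·1.258) / (8) = -0.551
Iteration 3:
  x = (-10 - (3)·-0.911 - (1)·-0.551) / (6) = -1.119
  y = (0 - (2.9)·-2.650 - (0.3)·-0.551) / (-6.2) = -1.266
  z = (3 - (-4)·-2.650 - (-1)·-0.911) / (8) = -1.064
Change: (1.531, -0.355, -0.513) → max |·| = 1.531

1.531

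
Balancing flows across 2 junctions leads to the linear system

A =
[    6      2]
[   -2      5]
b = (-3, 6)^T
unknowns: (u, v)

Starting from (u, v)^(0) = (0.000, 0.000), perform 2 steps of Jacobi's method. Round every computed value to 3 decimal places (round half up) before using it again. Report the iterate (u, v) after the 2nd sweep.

Iteration 1:
  u = (-3 - (2)·0.000) / (6) = -0.500
  v = (6 - (-2)·0.000) / (5) = 1.200
Iteration 2:
  u = (-3 - (2)·1.200) / (6) = -0.900
  v = (6 - (-2)·-0.500) / (5) = 1.000

(-0.900, 1.000)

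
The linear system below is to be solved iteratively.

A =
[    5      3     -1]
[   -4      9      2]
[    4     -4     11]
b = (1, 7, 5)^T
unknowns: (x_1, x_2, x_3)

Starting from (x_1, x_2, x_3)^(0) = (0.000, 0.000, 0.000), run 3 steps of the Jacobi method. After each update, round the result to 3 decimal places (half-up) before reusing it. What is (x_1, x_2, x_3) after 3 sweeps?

(-0.127, 0.552, 0.797)

Iteration 1:
  x_1 = (1 - (3)·0.000 - (-1)·0.000) / (5) = 0.200
  x_2 = (7 - (-4)·0.000 - (2)·0.000) / (9) = 0.778
  x_3 = (5 - (4)·0.000 - (-4)·0.000) / (11) = 0.455
Iteration 2:
  x_1 = (1 - (3)·0.778 - (-1)·0.455) / (5) = -0.176
  x_2 = (7 - (-4)·0.200 - (2)·0.455) / (9) = 0.766
  x_3 = (5 - (4)·0.200 - (-4)·0.778) / (11) = 0.665
Iteration 3:
  x_1 = (1 - (3)·0.766 - (-1)·0.665) / (5) = -0.127
  x_2 = (7 - (-4)·-0.176 - (2)·0.665) / (9) = 0.552
  x_3 = (5 - (4)·-0.176 - (-4)·0.766) / (11) = 0.797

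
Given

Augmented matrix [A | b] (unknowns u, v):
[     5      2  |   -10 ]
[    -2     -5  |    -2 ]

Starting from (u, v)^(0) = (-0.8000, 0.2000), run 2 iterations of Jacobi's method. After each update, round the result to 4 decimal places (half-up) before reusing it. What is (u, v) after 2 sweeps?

(-2.2880, 1.2320)

Iteration 1:
  u = (-10 - (2)·0.2000) / (5) = -2.0800
  v = (-2 - (-2)·-0.8000) / (-5) = 0.7200
Iteration 2:
  u = (-10 - (2)·0.7200) / (5) = -2.2880
  v = (-2 - (-2)·-2.0800) / (-5) = 1.2320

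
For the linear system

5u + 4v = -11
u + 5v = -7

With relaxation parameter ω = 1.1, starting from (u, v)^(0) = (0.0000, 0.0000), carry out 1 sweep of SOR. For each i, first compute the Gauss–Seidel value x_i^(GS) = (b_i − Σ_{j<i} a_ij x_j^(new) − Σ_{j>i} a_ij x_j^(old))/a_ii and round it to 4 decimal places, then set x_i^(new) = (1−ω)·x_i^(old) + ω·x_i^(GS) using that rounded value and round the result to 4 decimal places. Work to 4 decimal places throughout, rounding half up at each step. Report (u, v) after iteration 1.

Iteration 1:
  u: GS value = (-11 - (4)·0.0000) / (5) = -2.2000;  u ← (1−ω)·0.0000 + ω·-2.2000 = -2.4200
  v: GS value = (-7 - (1)·-2.4200) / (5) = -0.9160;  v ← (1−ω)·0.0000 + ω·-0.9160 = -1.0076

(-2.4200, -1.0076)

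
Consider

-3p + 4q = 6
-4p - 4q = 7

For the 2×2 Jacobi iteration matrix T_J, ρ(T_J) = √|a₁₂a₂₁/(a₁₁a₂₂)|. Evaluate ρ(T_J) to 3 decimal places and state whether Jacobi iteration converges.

1.155

a₁₂a₂₁/(a₁₁a₂₂) = (4)·(-4) / ((-3)·(-4)) = -1.333333
ρ = √|-1.333333| = √1.333333 = 1.155
ρ > 1, so Jacobi diverges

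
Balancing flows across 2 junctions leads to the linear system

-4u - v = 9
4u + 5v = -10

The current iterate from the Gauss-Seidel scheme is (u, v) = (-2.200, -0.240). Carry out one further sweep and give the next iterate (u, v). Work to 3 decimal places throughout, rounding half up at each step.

(-2.190, -0.248)

One sweep:
  u = (9 - (-1)·-0.240) / (-4) = -2.190
  v = (-10 - (4)·-2.190) / (5) = -0.248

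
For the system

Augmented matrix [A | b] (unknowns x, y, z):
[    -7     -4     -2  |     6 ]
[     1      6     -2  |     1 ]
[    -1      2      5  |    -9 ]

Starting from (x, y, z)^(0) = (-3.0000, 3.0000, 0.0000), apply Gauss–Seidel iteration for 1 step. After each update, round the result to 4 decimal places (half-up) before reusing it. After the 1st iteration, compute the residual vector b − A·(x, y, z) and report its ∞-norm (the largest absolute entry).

14.7238

Iteration 1:
  x = (6 - (-4)·3.0000 - (-2)·0.0000) / (-7) = -2.5714
  y = (1 - (1)·-2.5714 - (-2)·0.0000) / (6) = 0.5952
  z = (-9 - (-1)·-2.5714 - (2)·0.5952) / (5) = -2.5524
Residual b − A·x = (-14.7238, -5.1046, 0.0002); ∞-norm = 14.7238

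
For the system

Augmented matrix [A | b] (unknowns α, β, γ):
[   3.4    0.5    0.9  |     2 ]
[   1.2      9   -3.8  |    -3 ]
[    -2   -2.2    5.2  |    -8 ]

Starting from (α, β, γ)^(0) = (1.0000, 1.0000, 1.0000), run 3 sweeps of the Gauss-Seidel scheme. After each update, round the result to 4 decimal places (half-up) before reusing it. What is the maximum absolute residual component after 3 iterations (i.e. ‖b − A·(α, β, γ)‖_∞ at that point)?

Iteration 1:
  α = (2 - (0.5)·1.0000 - (0.9)·1.0000) / (3.4) = 0.1765
  β = (-3 - (1.2)·0.1765 - (-3.8)·1.0000) / (9) = 0.0654
  γ = (-8 - (-2)·0.1765 - (-2.2)·0.0654) / (5.2) = -1.4429
Iteration 2:
  α = (2 - (0.5)·0.0654 - (0.9)·-1.4429) / (3.4) = 0.9606
  β = (-3 - (1.2)·0.9606 - (-3.8)·-1.4429) / (9) = -1.0706
  γ = (-8 - (-2)·0.9606 - (-2.2)·-1.0706) / (5.2) = -1.6219
Iteration 3:
  α = (2 - (0.5)·-1.0706 - (0.9)·-1.6219) / (3.4) = 1.1750
  β = (-3 - (1.2)·1.1750 - (-3.8)·-1.6219) / (9) = -1.1748
  γ = (-8 - (-2)·1.1750 - (-2.2)·-1.1748) / (5.2) = -1.5836
Residual b − A·x = (0.0176, 0.1455, 0.0002); ∞-norm = 0.1455

0.1455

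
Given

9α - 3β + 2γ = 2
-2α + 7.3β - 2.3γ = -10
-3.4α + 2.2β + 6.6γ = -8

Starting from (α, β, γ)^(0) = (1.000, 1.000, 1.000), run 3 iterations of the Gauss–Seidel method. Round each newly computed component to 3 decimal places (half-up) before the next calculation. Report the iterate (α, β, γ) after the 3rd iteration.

Iteration 1:
  α = (2 - (-3)·1.000 - (2)·1.000) / (9) = 0.333
  β = (-10 - (-2)·0.333 - (-2.3)·1.000) / (7.3) = -0.964
  γ = (-8 - (-3.4)·0.333 - (2.2)·-0.964) / (6.6) = -0.719
Iteration 2:
  α = (2 - (-3)·-0.964 - (2)·-0.719) / (9) = 0.061
  β = (-10 - (-2)·0.061 - (-2.3)·-0.719) / (7.3) = -1.580
  γ = (-8 - (-3.4)·0.061 - (2.2)·-1.580) / (6.6) = -0.654
Iteration 3:
  α = (2 - (-3)·-1.580 - (2)·-0.654) / (9) = -0.159
  β = (-10 - (-2)·-0.159 - (-2.3)·-0.654) / (7.3) = -1.619
  γ = (-8 - (-3.4)·-0.159 - (2.2)·-1.619) / (6.6) = -0.754

(-0.159, -1.619, -0.754)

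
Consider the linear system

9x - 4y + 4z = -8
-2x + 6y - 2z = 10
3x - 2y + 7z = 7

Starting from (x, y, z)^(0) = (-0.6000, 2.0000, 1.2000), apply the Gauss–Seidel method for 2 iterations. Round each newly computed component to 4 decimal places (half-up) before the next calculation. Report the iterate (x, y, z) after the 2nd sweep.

(-0.8352, 1.9777, 1.9230)

Iteration 1:
  x = (-8 - (-4)·2.0000 - (4)·1.2000) / (9) = -0.5333
  y = (10 - (-2)·-0.5333 - (-2)·1.2000) / (6) = 1.8889
  z = (7 - (3)·-0.5333 - (-2)·1.8889) / (7) = 1.7682
Iteration 2:
  x = (-8 - (-4)·1.8889 - (4)·1.7682) / (9) = -0.8352
  y = (10 - (-2)·-0.8352 - (-2)·1.7682) / (6) = 1.9777
  z = (7 - (3)·-0.8352 - (-2)·1.9777) / (7) = 1.9230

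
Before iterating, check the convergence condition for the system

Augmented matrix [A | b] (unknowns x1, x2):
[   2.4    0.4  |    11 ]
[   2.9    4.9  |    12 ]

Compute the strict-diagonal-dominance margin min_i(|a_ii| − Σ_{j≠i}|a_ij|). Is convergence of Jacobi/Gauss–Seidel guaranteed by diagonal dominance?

2

row 1: |2.4| − (0.4) = 2
row 2: |4.9| − (2.9) = 2
minimum over rows = 2 → strictly diagonally dominant (convergence guaranteed)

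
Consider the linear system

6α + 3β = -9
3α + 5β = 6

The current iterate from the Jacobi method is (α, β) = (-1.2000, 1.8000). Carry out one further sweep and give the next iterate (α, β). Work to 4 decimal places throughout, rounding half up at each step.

One sweep:
  α = (-9 - (3)·1.8000) / (6) = -2.4000
  β = (6 - (3)·-1.2000) / (5) = 1.9200

(-2.4000, 1.9200)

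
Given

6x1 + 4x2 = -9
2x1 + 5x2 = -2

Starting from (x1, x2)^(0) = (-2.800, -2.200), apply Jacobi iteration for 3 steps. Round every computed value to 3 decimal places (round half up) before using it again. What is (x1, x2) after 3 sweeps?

(-1.242, 0.392)

Iteration 1:
  x1 = (-9 - (4)·-2.200) / (6) = -0.033
  x2 = (-2 - (2)·-2.800) / (5) = 0.720
Iteration 2:
  x1 = (-9 - (4)·0.720) / (6) = -1.980
  x2 = (-2 - (2)·-0.033) / (5) = -0.387
Iteration 3:
  x1 = (-9 - (4)·-0.387) / (6) = -1.242
  x2 = (-2 - (2)·-1.980) / (5) = 0.392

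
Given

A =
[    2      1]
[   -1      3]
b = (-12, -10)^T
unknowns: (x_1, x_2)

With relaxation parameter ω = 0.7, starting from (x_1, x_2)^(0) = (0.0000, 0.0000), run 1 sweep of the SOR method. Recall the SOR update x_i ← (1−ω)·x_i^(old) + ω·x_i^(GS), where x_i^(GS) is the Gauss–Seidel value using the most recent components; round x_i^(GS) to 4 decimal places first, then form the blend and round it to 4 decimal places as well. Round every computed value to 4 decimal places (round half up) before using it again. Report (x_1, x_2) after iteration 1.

(-4.2000, -3.3133)

Iteration 1:
  x_1: GS value = (-12 - (1)·0.0000) / (2) = -6.0000;  x_1 ← (1−ω)·0.0000 + ω·-6.0000 = -4.2000
  x_2: GS value = (-10 - (-1)·-4.2000) / (3) = -4.7333;  x_2 ← (1−ω)·0.0000 + ω·-4.7333 = -3.3133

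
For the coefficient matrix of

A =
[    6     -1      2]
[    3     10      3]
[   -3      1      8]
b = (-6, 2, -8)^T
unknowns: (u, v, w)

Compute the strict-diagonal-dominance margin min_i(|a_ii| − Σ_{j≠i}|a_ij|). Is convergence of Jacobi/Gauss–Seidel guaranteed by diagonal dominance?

3

row 1: |6| − (1+2) = 3
row 2: |10| − (3+3) = 4
row 3: |8| − (3+1) = 4
minimum over rows = 3 → strictly diagonally dominant (convergence guaranteed)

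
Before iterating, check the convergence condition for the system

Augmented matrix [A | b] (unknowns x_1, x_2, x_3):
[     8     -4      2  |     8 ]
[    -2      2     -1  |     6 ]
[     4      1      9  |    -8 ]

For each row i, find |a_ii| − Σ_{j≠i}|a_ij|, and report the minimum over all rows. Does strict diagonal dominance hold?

-1

row 1: |8| − (4+2) = 2
row 2: |2| − (2+1) = -1
row 3: |9| − (4+1) = 4
minimum over rows = -1 → not strictly diagonally dominant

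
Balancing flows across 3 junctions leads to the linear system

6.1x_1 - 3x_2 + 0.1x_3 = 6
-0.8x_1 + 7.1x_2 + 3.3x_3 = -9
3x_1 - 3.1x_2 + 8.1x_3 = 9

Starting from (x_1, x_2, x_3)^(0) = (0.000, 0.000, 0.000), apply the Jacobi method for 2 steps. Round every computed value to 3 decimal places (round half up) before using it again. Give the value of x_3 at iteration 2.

Iteration 1:
  x_1 = (6 - (-3)·0.000 - (0.1)·0.000) / (6.1) = 0.984
  x_2 = (-9 - (-0.8)·0.000 - (3.3)·0.000) / (7.1) = -1.268
  x_3 = (9 - (3)·0.000 - (-3.1)·0.000) / (8.1) = 1.111
Iteration 2:
  x_1 = (6 - (-3)·-1.268 - (0.1)·1.111) / (6.1) = 0.342
  x_2 = (-9 - (-0.8)·0.984 - (3.3)·1.111) / (7.1) = -1.673
  x_3 = (9 - (3)·0.984 - (-3.1)·-1.268) / (8.1) = 0.261

0.261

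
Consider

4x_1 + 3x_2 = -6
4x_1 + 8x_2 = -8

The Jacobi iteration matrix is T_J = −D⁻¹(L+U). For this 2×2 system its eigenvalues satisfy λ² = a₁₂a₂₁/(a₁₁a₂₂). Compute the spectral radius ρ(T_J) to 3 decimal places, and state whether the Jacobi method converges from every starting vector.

a₁₂a₂₁/(a₁₁a₂₂) = (3)·(4) / ((4)·(8)) = 0.375000
ρ = √|0.375000| = √0.375000 = 0.612
ρ < 1, so Jacobi converges

0.612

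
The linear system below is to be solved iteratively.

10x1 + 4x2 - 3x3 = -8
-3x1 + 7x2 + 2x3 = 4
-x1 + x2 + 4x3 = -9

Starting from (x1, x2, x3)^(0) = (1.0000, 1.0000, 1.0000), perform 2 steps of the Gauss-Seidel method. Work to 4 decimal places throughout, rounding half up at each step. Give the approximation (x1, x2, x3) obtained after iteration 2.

Iteration 1:
  x1 = (-8 - (4)·1.0000 - (-3)·1.0000) / (10) = -0.9000
  x2 = (4 - (-3)·-0.9000 - (2)·1.0000) / (7) = -0.1000
  x3 = (-9 - (-1)·-0.9000 - (1)·-0.1000) / (4) = -2.4500
Iteration 2:
  x1 = (-8 - (4)·-0.1000 - (-3)·-2.4500) / (10) = -1.4950
  x2 = (4 - (-3)·-1.4950 - (2)·-2.4500) / (7) = 0.6307
  x3 = (-9 - (-1)·-1.4950 - (1)·0.6307) / (4) = -2.7814

(-1.4950, 0.6307, -2.7814)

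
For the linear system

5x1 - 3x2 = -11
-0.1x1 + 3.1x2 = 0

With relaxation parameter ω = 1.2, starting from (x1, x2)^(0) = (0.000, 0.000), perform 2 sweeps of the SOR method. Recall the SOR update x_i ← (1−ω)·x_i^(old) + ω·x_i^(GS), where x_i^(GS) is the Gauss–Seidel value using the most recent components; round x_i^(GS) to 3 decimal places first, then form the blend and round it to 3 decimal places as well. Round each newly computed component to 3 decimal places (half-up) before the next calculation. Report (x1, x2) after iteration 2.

Iteration 1:
  x1: GS value = (-11 - (-3)·0.000) / (5) = -2.200;  x1 ← (1−ω)·0.000 + ω·-2.200 = -2.640
  x2: GS value = (0 - (-0.1)·-2.640) / (3.1) = -0.085;  x2 ← (1−ω)·0.000 + ω·-0.085 = -0.102
Iteration 2:
  x1: GS value = (-11 - (-3)·-0.102) / (5) = -2.261;  x1 ← (1−ω)·-2.640 + ω·-2.261 = -2.185
  x2: GS value = (0 - (-0.1)·-2.185) / (3.1) = -0.070;  x2 ← (1−ω)·-0.102 + ω·-0.070 = -0.064

(-2.185, -0.064)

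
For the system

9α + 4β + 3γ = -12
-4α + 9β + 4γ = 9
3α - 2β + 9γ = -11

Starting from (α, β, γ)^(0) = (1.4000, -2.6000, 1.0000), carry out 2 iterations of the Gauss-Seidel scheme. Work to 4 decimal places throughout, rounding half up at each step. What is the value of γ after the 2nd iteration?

-0.6329

Iteration 1:
  α = (-12 - (4)·-2.6000 - (3)·1.0000) / (9) = -0.5111
  β = (9 - (-4)·-0.5111 - (4)·1.0000) / (9) = 0.3284
  γ = (-11 - (3)·-0.5111 - (-2)·0.3284) / (9) = -0.9789
Iteration 2:
  α = (-12 - (4)·0.3284 - (3)·-0.9789) / (9) = -1.1530
  β = (9 - (-4)·-1.1530 - (4)·-0.9789) / (9) = 0.9226
  γ = (-11 - (3)·-1.1530 - (-2)·0.9226) / (9) = -0.6329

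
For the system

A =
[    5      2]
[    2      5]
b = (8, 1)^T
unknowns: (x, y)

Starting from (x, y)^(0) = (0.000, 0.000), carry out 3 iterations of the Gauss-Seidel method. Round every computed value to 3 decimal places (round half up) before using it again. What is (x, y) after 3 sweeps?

Iteration 1:
  x = (8 - (2)·0.000) / (5) = 1.600
  y = (1 - (2)·1.600) / (5) = -0.440
Iteration 2:
  x = (8 - (2)·-0.440) / (5) = 1.776
  y = (1 - (2)·1.776) / (5) = -0.510
Iteration 3:
  x = (8 - (2)·-0.510) / (5) = 1.804
  y = (1 - (2)·1.804) / (5) = -0.522

(1.804, -0.522)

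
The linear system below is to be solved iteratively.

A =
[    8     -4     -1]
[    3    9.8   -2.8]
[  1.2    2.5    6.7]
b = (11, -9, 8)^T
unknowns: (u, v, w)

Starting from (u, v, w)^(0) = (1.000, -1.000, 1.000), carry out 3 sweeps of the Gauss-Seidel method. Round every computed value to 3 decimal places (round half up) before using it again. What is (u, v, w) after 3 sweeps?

(1.111, -0.881, 1.324)

Iteration 1:
  u = (11 - (-4)·-1.000 - (-1)·1.000) / (8) = 1.000
  v = (-9 - (3)·1.000 - (-2.8)·1.000) / (9.8) = -0.939
  w = (8 - (1.2)·1.000 - (2.5)·-0.939) / (6.7) = 1.365
Iteration 2:
  u = (11 - (-4)·-0.939 - (-1)·1.365) / (8) = 1.076
  v = (-9 - (3)·1.076 - (-2.8)·1.365) / (9.8) = -0.858
  w = (8 - (1.2)·1.076 - (2.5)·-0.858) / (6.7) = 1.321
Iteration 3:
  u = (11 - (-4)·-0.858 - (-1)·1.321) / (8) = 1.111
  v = (-9 - (3)·1.111 - (-2.8)·1.321) / (9.8) = -0.881
  w = (8 - (1.2)·1.111 - (2.5)·-0.881) / (6.7) = 1.324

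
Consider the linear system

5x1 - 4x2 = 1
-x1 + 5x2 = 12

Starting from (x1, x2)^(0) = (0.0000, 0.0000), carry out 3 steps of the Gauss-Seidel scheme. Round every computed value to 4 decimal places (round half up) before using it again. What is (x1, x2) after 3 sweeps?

Iteration 1:
  x1 = (1 - (-4)·0.0000) / (5) = 0.2000
  x2 = (12 - (-1)·0.2000) / (5) = 2.4400
Iteration 2:
  x1 = (1 - (-4)·2.4400) / (5) = 2.1520
  x2 = (12 - (-1)·2.1520) / (5) = 2.8304
Iteration 3:
  x1 = (1 - (-4)·2.8304) / (5) = 2.4643
  x2 = (12 - (-1)·2.4643) / (5) = 2.8929

(2.4643, 2.8929)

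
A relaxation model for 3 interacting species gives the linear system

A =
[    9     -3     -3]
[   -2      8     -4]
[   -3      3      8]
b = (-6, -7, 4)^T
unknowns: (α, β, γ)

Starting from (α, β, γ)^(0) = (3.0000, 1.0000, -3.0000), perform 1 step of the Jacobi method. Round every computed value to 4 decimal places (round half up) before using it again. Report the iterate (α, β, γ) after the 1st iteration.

Iteration 1:
  α = (-6 - (-3)·1.0000 - (-3)·-3.0000) / (9) = -1.3333
  β = (-7 - (-2)·3.0000 - (-4)·-3.0000) / (8) = -1.6250
  γ = (4 - (-3)·3.0000 - (3)·1.0000) / (8) = 1.2500

(-1.3333, -1.6250, 1.2500)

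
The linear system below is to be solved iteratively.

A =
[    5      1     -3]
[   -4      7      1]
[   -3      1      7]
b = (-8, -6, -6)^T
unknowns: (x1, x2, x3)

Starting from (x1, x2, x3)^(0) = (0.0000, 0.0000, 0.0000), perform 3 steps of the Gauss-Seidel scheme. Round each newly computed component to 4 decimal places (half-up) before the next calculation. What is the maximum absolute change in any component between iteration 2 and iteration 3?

0.0920

Iteration 1:
  x1 = (-8 - (1)·0.0000 - (-3)·0.0000) / (5) = -1.6000
  x2 = (-6 - (-4)·-1.6000 - (1)·0.0000) / (7) = -1.7714
  x3 = (-6 - (-3)·-1.6000 - (1)·-1.7714) / (7) = -1.2898
Iteration 2:
  x1 = (-8 - (1)·-1.7714 - (-3)·-1.2898) / (5) = -2.0196
  x2 = (-6 - (-4)·-2.0196 - (1)·-1.2898) / (7) = -1.8269
  x3 = (-6 - (-3)·-2.0196 - (1)·-1.8269) / (7) = -1.4617
Iteration 3:
  x1 = (-8 - (1)·-1.8269 - (-3)·-1.4617) / (5) = -2.1116
  x2 = (-6 - (-4)·-2.1116 - (1)·-1.4617) / (7) = -1.8550
  x3 = (-6 - (-3)·-2.1116 - (1)·-1.8550) / (7) = -1.4971
Change: (-0.0920, -0.0281, -0.0354) → max |·| = 0.0920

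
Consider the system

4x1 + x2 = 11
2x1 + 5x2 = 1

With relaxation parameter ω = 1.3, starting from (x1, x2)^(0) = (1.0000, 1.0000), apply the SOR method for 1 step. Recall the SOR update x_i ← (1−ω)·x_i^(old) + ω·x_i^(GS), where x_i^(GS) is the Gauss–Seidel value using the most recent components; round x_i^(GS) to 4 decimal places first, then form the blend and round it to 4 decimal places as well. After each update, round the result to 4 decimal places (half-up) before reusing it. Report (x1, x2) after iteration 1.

Iteration 1:
  x1: GS value = (11 - (1)·1.0000) / (4) = 2.5000;  x1 ← (1−ω)·1.0000 + ω·2.5000 = 2.9500
  x2: GS value = (1 - (2)·2.9500) / (5) = -0.9800;  x2 ← (1−ω)·1.0000 + ω·-0.9800 = -1.5740

(2.9500, -1.5740)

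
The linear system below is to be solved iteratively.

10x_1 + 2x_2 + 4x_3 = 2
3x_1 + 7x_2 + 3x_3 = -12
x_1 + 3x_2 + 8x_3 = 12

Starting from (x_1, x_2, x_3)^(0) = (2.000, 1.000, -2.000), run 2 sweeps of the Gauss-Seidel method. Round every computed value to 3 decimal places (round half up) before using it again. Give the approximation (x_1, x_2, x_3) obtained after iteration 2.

Iteration 1:
  x_1 = (2 - (2)·1.000 - (4)·-2.000) / (10) = 0.800
  x_2 = (-12 - (3)·0.800 - (3)·-2.000) / (7) = -1.200
  x_3 = (12 - (1)·0.800 - (3)·-1.200) / (8) = 1.850
Iteration 2:
  x_1 = (2 - (2)·-1.200 - (4)·1.850) / (10) = -0.300
  x_2 = (-12 - (3)·-0.300 - (3)·1.850) / (7) = -2.379
  x_3 = (12 - (1)·-0.300 - (3)·-2.379) / (8) = 2.430

(-0.300, -2.379, 2.430)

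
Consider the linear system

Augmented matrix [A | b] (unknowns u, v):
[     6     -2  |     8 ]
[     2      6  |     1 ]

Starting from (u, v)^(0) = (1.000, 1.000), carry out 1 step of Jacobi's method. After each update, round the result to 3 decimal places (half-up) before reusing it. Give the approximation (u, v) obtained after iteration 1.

Iteration 1:
  u = (8 - (-2)·1.000) / (6) = 1.667
  v = (1 - (2)·1.000) / (6) = -0.167

(1.667, -0.167)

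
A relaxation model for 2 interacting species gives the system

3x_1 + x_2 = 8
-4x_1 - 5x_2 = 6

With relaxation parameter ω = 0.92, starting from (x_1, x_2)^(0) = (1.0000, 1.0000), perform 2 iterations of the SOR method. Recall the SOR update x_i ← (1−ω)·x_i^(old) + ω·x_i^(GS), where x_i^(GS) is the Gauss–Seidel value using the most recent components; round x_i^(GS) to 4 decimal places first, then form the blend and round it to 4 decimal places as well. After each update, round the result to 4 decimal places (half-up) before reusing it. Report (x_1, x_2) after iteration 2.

(3.4481, -3.8548)

Iteration 1:
  x_1: GS value = (8 - (1)·1.0000) / (3) = 2.3333;  x_1 ← (1−ω)·1.0000 + ω·2.3333 = 2.2266
  x_2: GS value = (6 - (-4)·2.2266) / (-5) = -2.9813;  x_2 ← (1−ω)·1.0000 + ω·-2.9813 = -2.6628
Iteration 2:
  x_1: GS value = (8 - (1)·-2.6628) / (3) = 3.5543;  x_1 ← (1−ω)·2.2266 + ω·3.5543 = 3.4481
  x_2: GS value = (6 - (-4)·3.4481) / (-5) = -3.9585;  x_2 ← (1−ω)·-2.6628 + ω·-3.9585 = -3.8548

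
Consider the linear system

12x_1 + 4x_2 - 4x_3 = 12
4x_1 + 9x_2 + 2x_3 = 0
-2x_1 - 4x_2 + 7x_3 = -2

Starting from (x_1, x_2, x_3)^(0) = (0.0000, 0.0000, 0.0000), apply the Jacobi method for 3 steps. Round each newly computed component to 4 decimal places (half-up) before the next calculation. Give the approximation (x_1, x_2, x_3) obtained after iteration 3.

Iteration 1:
  x_1 = (12 - (4)·0.0000 - (-4)·0.0000) / (12) = 1.0000
  x_2 = (0 - (4)·0.0000 - (2)·0.0000) / (9) = 0.0000
  x_3 = (-2 - (-2)·0.0000 - (-4)·0.0000) / (7) = -0.2857
Iteration 2:
  x_1 = (12 - (4)·0.0000 - (-4)·-0.2857) / (12) = 0.9048
  x_2 = (0 - (4)·1.0000 - (2)·-0.2857) / (9) = -0.3810
  x_3 = (-2 - (-2)·1.0000 - (-4)·0.0000) / (7) = 0.0000
Iteration 3:
  x_1 = (12 - (4)·-0.3810 - (-4)·0.0000) / (12) = 1.1270
  x_2 = (0 - (4)·0.9048 - (2)·0.0000) / (9) = -0.4021
  x_3 = (-2 - (-2)·0.9048 - (-4)·-0.3810) / (7) = -0.2449

(1.1270, -0.4021, -0.2449)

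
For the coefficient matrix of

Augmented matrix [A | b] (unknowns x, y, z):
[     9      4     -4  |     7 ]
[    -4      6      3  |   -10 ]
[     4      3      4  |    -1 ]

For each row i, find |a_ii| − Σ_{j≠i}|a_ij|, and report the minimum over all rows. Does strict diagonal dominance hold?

-3

row 1: |9| − (4+4) = 1
row 2: |6| − (4+3) = -1
row 3: |4| − (4+3) = -3
minimum over rows = -3 → not strictly diagonally dominant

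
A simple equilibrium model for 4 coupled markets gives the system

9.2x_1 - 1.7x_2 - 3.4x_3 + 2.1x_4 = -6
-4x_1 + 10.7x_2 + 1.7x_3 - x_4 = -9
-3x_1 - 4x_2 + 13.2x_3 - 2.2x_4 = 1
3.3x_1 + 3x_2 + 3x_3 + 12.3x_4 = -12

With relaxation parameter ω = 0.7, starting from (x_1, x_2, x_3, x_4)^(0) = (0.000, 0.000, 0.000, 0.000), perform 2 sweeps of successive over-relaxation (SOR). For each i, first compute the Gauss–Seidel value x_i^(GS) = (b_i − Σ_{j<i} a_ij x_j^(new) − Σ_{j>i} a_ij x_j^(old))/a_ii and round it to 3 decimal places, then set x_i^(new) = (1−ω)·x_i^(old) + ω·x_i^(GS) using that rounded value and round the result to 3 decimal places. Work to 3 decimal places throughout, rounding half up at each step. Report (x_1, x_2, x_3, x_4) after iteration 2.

Iteration 1:
  x_1: GS value = (-6 - (-1.7)·0.000 - (-3.4)·0.000 - (2.1)·0.000) / (9.2) = -0.652;  x_1 ← (1−ω)·0.000 + ω·-0.652 = -0.456
  x_2: GS value = (-9 - (-4)·-0.456 - (1.7)·0.000 - (-1)·0.000) / (10.7) = -1.012;  x_2 ← (1−ω)·0.000 + ω·-1.012 = -0.708
  x_3: GS value = (1 - (-3)·-0.456 - (-4)·-0.708 - (-2.2)·0.000) / (13.2) = -0.242;  x_3 ← (1−ω)·0.000 + ω·-0.242 = -0.169
  x_4: GS value = (-12 - (3.3)·-0.456 - (3)·-0.708 - (3)·-0.169) / (12.3) = -0.639;  x_4 ← (1−ω)·0.000 + ω·-0.639 = -0.447
Iteration 2:
  x_1: GS value = (-6 - (-1.7)·-0.708 - (-3.4)·-0.169 - (2.1)·-0.447) / (9.2) = -0.743;  x_1 ← (1−ω)·-0.456 + ω·-0.743 = -0.657
  x_2: GS value = (-9 - (-4)·-0.657 - (1.7)·-0.169 - (-1)·-0.447) / (10.7) = -1.102;  x_2 ← (1−ω)·-0.708 + ω·-1.102 = -0.984
  x_3: GS value = (1 - (-3)·-0.657 - (-4)·-0.984 - (-2.2)·-0.447) / (13.2) = -0.446;  x_3 ← (1−ω)·-0.169 + ω·-0.446 = -0.363
  x_4: GS value = (-12 - (3.3)·-0.657 - (3)·-0.984 - (3)·-0.363) / (12.3) = -0.471;  x_4 ← (1−ω)·-0.447 + ω·-0.471 = -0.464

(-0.657, -0.984, -0.363, -0.464)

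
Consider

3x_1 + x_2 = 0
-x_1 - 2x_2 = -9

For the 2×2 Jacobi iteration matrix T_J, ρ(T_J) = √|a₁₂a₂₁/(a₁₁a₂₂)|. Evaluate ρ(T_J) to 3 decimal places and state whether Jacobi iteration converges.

a₁₂a₂₁/(a₁₁a₂₂) = (1)·(-1) / ((3)·(-2)) = 0.166667
ρ = √|0.166667| = √0.166667 = 0.408
ρ < 1, so Jacobi converges

0.408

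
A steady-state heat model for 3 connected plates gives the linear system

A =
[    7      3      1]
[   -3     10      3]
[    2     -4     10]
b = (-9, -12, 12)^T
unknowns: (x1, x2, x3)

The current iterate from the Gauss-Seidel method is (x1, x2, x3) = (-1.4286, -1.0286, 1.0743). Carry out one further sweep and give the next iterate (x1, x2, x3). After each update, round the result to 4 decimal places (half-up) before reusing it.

(-0.9984, -1.8218, 0.6710)

One sweep:
  x1 = (-9 - (3)·-1.0286 - (1)·1.0743) / (7) = -0.9984
  x2 = (-12 - (-3)·-0.9984 - (3)·1.0743) / (10) = -1.8218
  x3 = (12 - (2)·-0.9984 - (-4)·-1.8218) / (10) = 0.6710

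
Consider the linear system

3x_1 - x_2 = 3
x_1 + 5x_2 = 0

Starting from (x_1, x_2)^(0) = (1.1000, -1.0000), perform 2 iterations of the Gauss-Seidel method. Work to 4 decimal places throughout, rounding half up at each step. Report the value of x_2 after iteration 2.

Iteration 1:
  x_1 = (3 - (-1)·-1.0000) / (3) = 0.6667
  x_2 = (0 - (1)·0.6667) / (5) = -0.1333
Iteration 2:
  x_1 = (3 - (-1)·-0.1333) / (3) = 0.9556
  x_2 = (0 - (1)·0.9556) / (5) = -0.1911

-0.1911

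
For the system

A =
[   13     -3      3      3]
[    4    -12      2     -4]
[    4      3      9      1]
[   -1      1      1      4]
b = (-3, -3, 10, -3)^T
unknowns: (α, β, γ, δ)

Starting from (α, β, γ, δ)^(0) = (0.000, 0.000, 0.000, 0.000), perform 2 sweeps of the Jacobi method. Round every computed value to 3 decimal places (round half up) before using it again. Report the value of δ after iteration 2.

Iteration 1:
  α = (-3 - (-3)·0.000 - (3)·0.000 - (3)·0.000) / (13) = -0.231
  β = (-3 - (4)·0.000 - (2)·0.000 - (-4)·0.000) / (-12) = 0.250
  γ = (10 - (4)·0.000 - (3)·0.000 - (1)·0.000) / (9) = 1.111
  δ = (-3 - (-1)·0.000 - (1)·0.000 - (1)·0.000) / (4) = -0.750
Iteration 2:
  α = (-3 - (-3)·0.250 - (3)·1.111 - (3)·-0.750) / (13) = -0.256
  β = (-3 - (4)·-0.231 - (2)·1.111 - (-4)·-0.750) / (-12) = 0.608
  γ = (10 - (4)·-0.231 - (3)·0.250 - (1)·-0.750) / (9) = 1.214
  δ = (-3 - (-1)·-0.231 - (1)·0.250 - (1)·1.111) / (4) = -1.148

-1.148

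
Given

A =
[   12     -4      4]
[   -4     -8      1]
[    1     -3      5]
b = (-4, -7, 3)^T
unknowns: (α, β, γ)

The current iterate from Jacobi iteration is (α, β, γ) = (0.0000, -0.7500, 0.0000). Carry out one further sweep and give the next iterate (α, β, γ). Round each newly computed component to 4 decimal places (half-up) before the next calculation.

One sweep:
  α = (-4 - (-4)·-0.7500 - (4)·0.0000) / (12) = -0.5833
  β = (-7 - (-4)·0.0000 - (1)·0.0000) / (-8) = 0.8750
  γ = (3 - (1)·0.0000 - (-3)·-0.7500) / (5) = 0.1500

(-0.5833, 0.8750, 0.1500)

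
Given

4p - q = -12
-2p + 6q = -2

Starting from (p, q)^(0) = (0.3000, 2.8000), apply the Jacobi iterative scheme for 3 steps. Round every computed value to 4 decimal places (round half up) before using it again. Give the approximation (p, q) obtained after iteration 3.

(-3.2750, -1.3528)

Iteration 1:
  p = (-12 - (-1)·2.8000) / (4) = -2.3000
  q = (-2 - (-2)·0.3000) / (6) = -0.2333
Iteration 2:
  p = (-12 - (-1)·-0.2333) / (4) = -3.0583
  q = (-2 - (-2)·-2.3000) / (6) = -1.1000
Iteration 3:
  p = (-12 - (-1)·-1.1000) / (4) = -3.2750
  q = (-2 - (-2)·-3.0583) / (6) = -1.3528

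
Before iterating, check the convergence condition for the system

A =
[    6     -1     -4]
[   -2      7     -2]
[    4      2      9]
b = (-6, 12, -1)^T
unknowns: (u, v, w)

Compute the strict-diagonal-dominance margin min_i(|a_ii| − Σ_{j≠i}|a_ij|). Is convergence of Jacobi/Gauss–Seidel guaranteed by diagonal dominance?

row 1: |6| − (1+4) = 1
row 2: |7| − (2+2) = 3
row 3: |9| − (4+2) = 3
minimum over rows = 1 → strictly diagonally dominant (convergence guaranteed)

1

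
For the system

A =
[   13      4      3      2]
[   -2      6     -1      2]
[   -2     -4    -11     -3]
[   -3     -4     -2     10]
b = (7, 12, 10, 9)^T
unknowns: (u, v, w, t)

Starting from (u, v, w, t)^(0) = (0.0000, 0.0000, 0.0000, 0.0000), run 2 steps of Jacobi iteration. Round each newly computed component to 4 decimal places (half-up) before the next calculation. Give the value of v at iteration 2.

Iteration 1:
  u = (7 - (4)·0.0000 - (3)·0.0000 - (2)·0.0000) / (13) = 0.5385
  v = (12 - (-2)·0.0000 - (-1)·0.0000 - (2)·0.0000) / (6) = 2.0000
  w = (10 - (-2)·0.0000 - (-4)·0.0000 - (-3)·0.0000) / (-11) = -0.9091
  t = (9 - (-3)·0.0000 - (-4)·0.0000 - (-2)·0.0000) / (10) = 0.9000
Iteration 2:
  u = (7 - (4)·2.0000 - (3)·-0.9091 - (2)·0.9000) / (13) = -0.0056
  v = (12 - (-2)·0.5385 - (-1)·-0.9091 - (2)·0.9000) / (6) = 1.7280
  w = (10 - (-2)·0.5385 - (-4)·2.0000 - (-3)·0.9000) / (-11) = -1.9797
  t = (9 - (-3)·0.5385 - (-4)·2.0000 - (-2)·-0.9091) / (10) = 1.6797

1.7280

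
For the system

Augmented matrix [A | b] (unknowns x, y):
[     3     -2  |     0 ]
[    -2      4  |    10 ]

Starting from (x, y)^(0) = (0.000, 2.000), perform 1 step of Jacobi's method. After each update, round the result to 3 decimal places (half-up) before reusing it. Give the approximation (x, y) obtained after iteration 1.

(1.333, 2.500)

Iteration 1:
  x = (0 - (-2)·2.000) / (3) = 1.333
  y = (10 - (-2)·0.000) / (4) = 2.500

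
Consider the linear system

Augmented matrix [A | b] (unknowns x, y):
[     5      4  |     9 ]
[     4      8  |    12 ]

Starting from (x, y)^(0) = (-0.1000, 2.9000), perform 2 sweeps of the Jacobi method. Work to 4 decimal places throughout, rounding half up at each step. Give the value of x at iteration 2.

0.5600

Iteration 1:
  x = (9 - (4)·2.9000) / (5) = -0.5200
  y = (12 - (4)·-0.1000) / (8) = 1.5500
Iteration 2:
  x = (9 - (4)·1.5500) / (5) = 0.5600
  y = (12 - (4)·-0.5200) / (8) = 1.7600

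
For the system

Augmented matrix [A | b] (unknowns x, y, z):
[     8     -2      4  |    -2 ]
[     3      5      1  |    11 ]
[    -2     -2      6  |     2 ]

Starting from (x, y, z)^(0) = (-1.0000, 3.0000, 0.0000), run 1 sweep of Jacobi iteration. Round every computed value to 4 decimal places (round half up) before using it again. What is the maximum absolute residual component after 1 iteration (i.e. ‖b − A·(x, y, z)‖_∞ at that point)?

Iteration 1:
  x = (-2 - (-2)·3.0000 - (4)·0.0000) / (8) = 0.5000
  y = (11 - (3)·-1.0000 - (1)·0.0000) / (5) = 2.8000
  z = (2 - (-2)·-1.0000 - (-2)·3.0000) / (6) = 1.0000
Residual b − A·x = (-4.4000, -5.5000, 2.6000); ∞-norm = 5.5000

5.5000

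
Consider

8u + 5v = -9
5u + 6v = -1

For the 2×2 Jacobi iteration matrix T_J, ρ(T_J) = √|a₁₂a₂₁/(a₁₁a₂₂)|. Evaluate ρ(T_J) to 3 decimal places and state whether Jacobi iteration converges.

0.722

a₁₂a₂₁/(a₁₁a₂₂) = (5)·(5) / ((8)·(6)) = 0.520833
ρ = √|0.520833| = √0.520833 = 0.722
ρ < 1, so Jacobi converges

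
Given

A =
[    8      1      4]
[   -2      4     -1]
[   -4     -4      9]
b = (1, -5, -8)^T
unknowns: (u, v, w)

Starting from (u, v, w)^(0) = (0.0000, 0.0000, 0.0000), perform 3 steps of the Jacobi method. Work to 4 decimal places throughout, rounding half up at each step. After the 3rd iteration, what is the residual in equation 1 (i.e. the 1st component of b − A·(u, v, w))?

Iteration 1:
  u = (1 - (1)·0.0000 - (4)·0.0000) / (8) = 0.1250
  v = (-5 - (-2)·0.0000 - (-1)·0.0000) / (4) = -1.2500
  w = (-8 - (-4)·0.0000 - (-4)·0.0000) / (9) = -0.8889
Iteration 2:
  u = (1 - (1)·-1.2500 - (4)·-0.8889) / (8) = 0.7257
  v = (-5 - (-2)·0.1250 - (-1)·-0.8889) / (4) = -1.4097
  w = (-8 - (-4)·0.1250 - (-4)·-1.2500) / (9) = -1.3889
Iteration 3:
  u = (1 - (1)·-1.4097 - (4)·-1.3889) / (8) = 0.9957
  v = (-5 - (-2)·0.7257 - (-1)·-1.3889) / (4) = -1.2344
  w = (-8 - (-4)·0.7257 - (-4)·-1.4097) / (9) = -1.1929
Residual b − A·x = (-0.9596, 0.7361, 1.7813)

-0.9596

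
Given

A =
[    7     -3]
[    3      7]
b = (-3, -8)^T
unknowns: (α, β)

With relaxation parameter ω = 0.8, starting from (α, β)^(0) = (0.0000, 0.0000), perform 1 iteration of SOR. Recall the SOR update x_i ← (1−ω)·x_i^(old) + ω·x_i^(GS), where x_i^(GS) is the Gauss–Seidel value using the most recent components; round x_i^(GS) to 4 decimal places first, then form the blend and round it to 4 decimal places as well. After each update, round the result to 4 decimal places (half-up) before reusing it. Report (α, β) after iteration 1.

Iteration 1:
  α: GS value = (-3 - (-3)·0.0000) / (7) = -0.4286;  α ← (1−ω)·0.0000 + ω·-0.4286 = -0.3429
  β: GS value = (-8 - (3)·-0.3429) / (7) = -0.9959;  β ← (1−ω)·0.0000 + ω·-0.9959 = -0.7967

(-0.3429, -0.7967)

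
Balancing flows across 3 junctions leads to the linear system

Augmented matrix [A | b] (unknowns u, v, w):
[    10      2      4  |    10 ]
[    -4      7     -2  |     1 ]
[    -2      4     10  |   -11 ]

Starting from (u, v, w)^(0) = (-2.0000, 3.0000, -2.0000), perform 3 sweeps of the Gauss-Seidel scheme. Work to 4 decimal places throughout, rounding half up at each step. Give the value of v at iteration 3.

Iteration 1:
  u = (10 - (2)·3.0000 - (4)·-2.0000) / (10) = 1.2000
  v = (1 - (-4)·1.2000 - (-2)·-2.0000) / (7) = 0.2571
  w = (-11 - (-2)·1.2000 - (4)·0.2571) / (10) = -0.9628
Iteration 2:
  u = (10 - (2)·0.2571 - (4)·-0.9628) / (10) = 1.3337
  v = (1 - (-4)·1.3337 - (-2)·-0.9628) / (7) = 0.6299
  w = (-11 - (-2)·1.3337 - (4)·0.6299) / (10) = -1.0852
Iteration 3:
  u = (10 - (2)·0.6299 - (4)·-1.0852) / (10) = 1.3081
  v = (1 - (-4)·1.3081 - (-2)·-1.0852) / (7) = 0.5803
  w = (-11 - (-2)·1.3081 - (4)·0.5803) / (10) = -1.0705

0.5803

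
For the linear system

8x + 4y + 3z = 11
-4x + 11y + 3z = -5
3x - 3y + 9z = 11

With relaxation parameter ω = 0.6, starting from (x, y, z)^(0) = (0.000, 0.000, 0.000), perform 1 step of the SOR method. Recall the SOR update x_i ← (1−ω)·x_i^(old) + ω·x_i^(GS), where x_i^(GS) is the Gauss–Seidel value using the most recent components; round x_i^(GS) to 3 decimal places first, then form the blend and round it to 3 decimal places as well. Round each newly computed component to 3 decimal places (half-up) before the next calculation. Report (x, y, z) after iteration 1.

Iteration 1:
  x: GS value = (11 - (4)·0.000 - (3)·0.000) / (8) = 1.375;  x ← (1−ω)·0.000 + ω·1.375 = 0.825
  y: GS value = (-5 - (-4)·0.825 - (3)·0.000) / (11) = -0.155;  y ← (1−ω)·0.000 + ω·-0.155 = -0.093
  z: GS value = (11 - (3)·0.825 - (-3)·-0.093) / (9) = 0.916;  z ← (1−ω)·0.000 + ω·0.916 = 0.550

(0.825, -0.093, 0.550)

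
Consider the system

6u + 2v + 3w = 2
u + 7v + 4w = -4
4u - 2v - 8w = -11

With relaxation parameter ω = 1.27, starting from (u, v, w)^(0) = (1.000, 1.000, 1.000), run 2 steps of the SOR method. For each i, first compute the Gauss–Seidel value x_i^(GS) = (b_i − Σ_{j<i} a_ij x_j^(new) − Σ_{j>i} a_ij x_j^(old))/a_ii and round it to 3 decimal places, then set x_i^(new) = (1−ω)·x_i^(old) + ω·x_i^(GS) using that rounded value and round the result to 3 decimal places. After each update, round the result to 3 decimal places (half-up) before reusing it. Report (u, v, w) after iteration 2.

Iteration 1:
  u: GS value = (2 - (2)·1.000 - (3)·1.000) / (6) = -0.500;  u ← (1−ω)·1.000 + ω·-0.500 = -0.905
  v: GS value = (-4 - (1)·-0.905 - (4)·1.000) / (7) = -1.014;  v ← (1−ω)·1.000 + ω·-1.014 = -1.558
  w: GS value = (-11 - (4)·-0.905 - (-2)·-1.558) / (-8) = 1.312;  w ← (1−ω)·1.000 + ω·1.312 = 1.396
Iteration 2:
  u: GS value = (2 - (2)·-1.558 - (3)·1.396) / (6) = 0.155;  u ← (1−ω)·-0.905 + ω·0.155 = 0.441
  v: GS value = (-4 - (1)·0.441 - (4)·1.396) / (7) = -1.432;  v ← (1−ω)·-1.558 + ω·-1.432 = -1.398
  w: GS value = (-11 - (4)·0.441 - (-2)·-1.398) / (-8) = 1.945;  w ← (1−ω)·1.396 + ω·1.945 = 2.093

(0.441, -1.398, 2.093)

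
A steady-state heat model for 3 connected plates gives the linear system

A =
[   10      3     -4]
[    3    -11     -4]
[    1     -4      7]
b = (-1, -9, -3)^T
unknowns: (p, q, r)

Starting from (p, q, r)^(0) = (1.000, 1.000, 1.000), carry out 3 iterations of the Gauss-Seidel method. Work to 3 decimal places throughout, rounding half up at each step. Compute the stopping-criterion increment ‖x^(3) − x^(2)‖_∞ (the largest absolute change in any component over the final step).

0.089

Iteration 1:
  p = (-1 - (3)·1.000 - (-4)·1.000) / (10) = 0.000
  q = (-9 - (3)·0.000 - (-4)·1.000) / (-11) = 0.455
  r = (-3 - (1)·0.000 - (-4)·0.455) / (7) = -0.169
Iteration 2:
  p = (-1 - (3)·0.455 - (-4)·-0.169) / (10) = -0.304
  q = (-9 - (3)·-0.304 - (-4)·-0.169) / (-11) = 0.797
  r = (-3 - (1)·-0.304 - (-4)·0.797) / (7) = 0.070
Iteration 3:
  p = (-1 - (3)·0.797 - (-4)·0.070) / (10) = -0.311
  q = (-9 - (3)·-0.311 - (-4)·0.070) / (-11) = 0.708
  r = (-3 - (1)·-0.311 - (-4)·0.708) / (7) = 0.020
Change: (-0.007, -0.089, -0.050) → max |·| = 0.089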